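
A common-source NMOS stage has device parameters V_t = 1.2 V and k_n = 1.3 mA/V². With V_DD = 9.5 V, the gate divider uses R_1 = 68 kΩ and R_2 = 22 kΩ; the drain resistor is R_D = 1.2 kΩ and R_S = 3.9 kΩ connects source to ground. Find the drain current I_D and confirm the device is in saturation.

V_G = V_DD·R_2/(R_1+R_2) = 9.5×22/90 = 2.32 V.
Assume saturation: I_D = (k_n/2)(V_GS − V_t)² with V_GS = V_G − I_D·R_S = 2.32 − 3.9·I_D.
Substituting gives 9.89·I_D² − 6.69·I_D + 0.819 = 0, with roots I_D = 0.16 or 0.516 mA.
The root I_D = 0.516 mA gives V_GS = 0.309 V ≤ V_t, so take I_D = 0.16 mA.
Then V_GS = 1.7 V and V_DS = V_DD − I_D(R_D+R_S) = 9.5 − 0.16×5.1 = 8.68 V.
Saturation requires V_DS ≥ V_GS − V_t = 0.497 V; 8.68 ≥ 0.497 ✓.

I_D ≈ 0.16 mA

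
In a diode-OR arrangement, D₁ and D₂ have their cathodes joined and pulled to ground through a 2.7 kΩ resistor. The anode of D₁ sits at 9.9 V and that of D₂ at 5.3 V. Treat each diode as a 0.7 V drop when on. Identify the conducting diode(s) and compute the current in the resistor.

Only D₁ conducts; I_R ≈ 3.4 mA

Assume both conduct. Then node N would need to be at both 9.9−0.7 = 9.2 V and 5.3−0.7 = 4.6 V, which is impossible.
Assume only D₁ conducts: V_N = 9.9 − 0.7 = 9.2 V, so I_R = 9.2/2.7 = 3.41 mA.
Check D₂: its anode-to-cathode voltage is 5.3 − 9.2 = -3.9 V < 0.7 V, so it is off. The assumption is consistent.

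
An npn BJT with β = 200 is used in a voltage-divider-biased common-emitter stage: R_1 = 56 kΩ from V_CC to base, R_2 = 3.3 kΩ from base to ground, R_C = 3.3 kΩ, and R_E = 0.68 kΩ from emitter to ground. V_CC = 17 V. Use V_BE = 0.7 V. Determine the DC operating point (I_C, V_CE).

Thevenize the base divider: V_Th = V_CC·R_2/(R_1+R_2) = 17×3.3/59.3 = 0.946 V, R_Th = R_1‖R_2 = 3.12 kΩ.
Base-emitter loop: V_Th = I_B·R_Th + V_BE + (β+1)I_B·R_E, so I_B = (0.946 − 0.7) / (3.12 + 201×0.68) = 0.00176 mA.
I_C = β·I_B = 200×0.00176 = 0.352 mA, and I_E = (β+1)I_B = 0.354 mA.
V_CE = V_CC − I_C·R_C − I_E·R_E = 17 − 0.352×3.3 − 0.354×0.68 = 15.6 V.
V_CE = 15.6 V > 0.2 V confirms active-region operation.

I_C ≈ 0.35 mA, V_CE ≈ 16 V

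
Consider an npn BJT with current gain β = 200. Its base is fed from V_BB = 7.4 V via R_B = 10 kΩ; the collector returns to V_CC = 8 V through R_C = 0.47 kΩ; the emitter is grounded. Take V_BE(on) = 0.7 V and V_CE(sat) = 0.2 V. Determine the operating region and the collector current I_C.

saturation; I_C ≈ 17 mA

Assume active: I_B = (7.4 − 0.7)/10 = 0.67 mA, giving I_C = β·I_B = 134 mA.
But then V_CE = 8 − 134×0.47 = -55 V < V_CE(sat) = 0.2 V — impossible in the active region.
So the transistor is saturated. With V_CE = 0.2 V, I_C = (V_CC − 0.2)/R_C = 7.8/0.47 = 16.6 mA.
Check: β·I_B = 134 mA > I_C = 16.6 mA, confirming saturation.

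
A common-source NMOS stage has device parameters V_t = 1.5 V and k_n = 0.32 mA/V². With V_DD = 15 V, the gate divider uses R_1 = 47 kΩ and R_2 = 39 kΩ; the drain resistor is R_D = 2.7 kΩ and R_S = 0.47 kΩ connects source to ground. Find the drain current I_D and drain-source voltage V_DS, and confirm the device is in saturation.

I_D ≈ 2.6 mA, V_DS ≈ 6.6 V

V_G = V_DD·R_2/(R_1+R_2) = 15×39/86 = 6.8 V.
Assume saturation: I_D = (k_n/2)(V_GS − V_t)² with V_GS = V_G − I_D·R_S = 6.8 − 0.47·I_D.
Substituting gives 0.0353·I_D² − 1.8·I_D + 4.5 = 0, with roots I_D = 2.64 or 48.2 mA.
The root I_D = 48.2 mA gives V_GS = -15.9 V ≤ V_t, so take I_D = 2.64 mA.
Then V_GS = 5.56 V and V_DS = V_DD − I_D(R_D+R_S) = 15 − 2.64×3.17 = 6.63 V.
Saturation requires V_DS ≥ V_GS − V_t = 4.06 V; 6.63 ≥ 4.06 ✓.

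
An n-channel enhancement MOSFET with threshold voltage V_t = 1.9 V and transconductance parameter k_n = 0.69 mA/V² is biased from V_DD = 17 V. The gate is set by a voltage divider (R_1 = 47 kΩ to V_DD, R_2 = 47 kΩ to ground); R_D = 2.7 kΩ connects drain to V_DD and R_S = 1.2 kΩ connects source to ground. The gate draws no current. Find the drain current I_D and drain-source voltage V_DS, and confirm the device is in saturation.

V_G = V_DD·R_2/(R_1+R_2) = 17×47/94 = 8.5 V.
Assume saturation: I_D = (k_n/2)(V_GS − V_t)² with V_GS = V_G − I_D·R_S = 8.5 − 1.2·I_D.
Substituting gives 0.497·I_D² − 6.46·I_D + 15 = 0, with roots I_D = 3.03 or 9.98 mA.
The root I_D = 9.98 mA gives V_GS = -3.48 V ≤ V_t, so take I_D = 3.03 mA.
Then V_GS = 4.86 V and V_DS = V_DD − I_D(R_D+R_S) = 17 − 3.03×3.9 = 5.18 V.
Saturation requires V_DS ≥ V_GS − V_t = 2.96 V; 5.18 ≥ 2.96 ✓.

I_D ≈ 3 mA, V_DS ≈ 5.2 V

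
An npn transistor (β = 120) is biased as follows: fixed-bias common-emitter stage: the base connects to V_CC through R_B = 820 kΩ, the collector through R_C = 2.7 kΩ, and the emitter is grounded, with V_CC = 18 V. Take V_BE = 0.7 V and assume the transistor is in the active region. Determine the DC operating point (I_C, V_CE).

Base loop: V_CC = I_B·R_B + V_BE, so I_B = (18 − 0.7)/820 kΩ = 0.0211 mA.
In the active region I_C = β·I_B = 120 × 0.0211 = 2.53 mA.
Collector loop: V_CE = V_CC − I_C·R_C = 18 − 2.53×2.7 = 11.2 V.
Since V_CE = 11.2 V > V_CE(sat) ≈ 0.2 V, the transistor is in the active region as assumed.

I_C ≈ 2.5 mA, V_CE ≈ 11 V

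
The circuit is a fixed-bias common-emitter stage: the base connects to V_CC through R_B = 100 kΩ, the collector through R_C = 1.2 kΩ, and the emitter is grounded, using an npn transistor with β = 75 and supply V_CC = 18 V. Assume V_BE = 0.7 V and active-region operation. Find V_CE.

V_CE ≈ 2.4 V

Base loop: V_CC = I_B·R_B + V_BE, so I_B = (18 − 0.7)/100 kΩ = 0.173 mA.
In the active region I_C = β·I_B = 75 × 0.173 = 13 mA.
Collector loop: V_CE = V_CC − I_C·R_C = 18 − 13×1.2 = 2.43 V.
Since V_CE = 2.43 V > V_CE(sat) ≈ 0.2 V, the transistor is in the active region as assumed.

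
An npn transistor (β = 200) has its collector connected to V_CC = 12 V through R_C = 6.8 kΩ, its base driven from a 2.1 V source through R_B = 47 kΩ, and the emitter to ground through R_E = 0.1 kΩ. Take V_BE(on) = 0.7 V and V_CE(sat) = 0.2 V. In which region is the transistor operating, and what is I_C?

Assume active: I_B = (2.1 − 0.7)/(47 + 201×0.1) = 0.0209 mA, I_C = β·I_B = 4.17 mA.
Then V_CE = 12 − 4.17×6.8 − 4.19×0.1 = -16.8 V < 0.2 V — the active assumption fails.
Re-solve with V_CE = 0.2 V. KCL at the emitter: V_E/R_E = (V_BB−0.7−V_E)/R_B + (V_CC−0.2−V_E)/R_C, giving V_E = 0.174 V.
I_C = (V_CC − 0.2 − V_E)/R_C = (11.8 − 0.174)/6.8 = 1.71 mA.
Check: I_B = (1.4 − 0.174)/47 = 0.0261 mA, and β·I_B = 5.22 mA > I_C, confirming saturation.

saturation; I_C ≈ 1.7 mA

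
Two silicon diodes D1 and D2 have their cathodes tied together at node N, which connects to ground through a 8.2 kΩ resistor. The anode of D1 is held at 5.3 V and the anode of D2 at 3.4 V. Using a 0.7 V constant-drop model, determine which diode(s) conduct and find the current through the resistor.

Only D1 conducts; I_R ≈ 0.56 mA

Assume both conduct. Then node N would need to be at both 5.3−0.7 = 4.6 V and 3.4−0.7 = 2.7 V, which is impossible.
Assume only D1 conducts: V_N = 5.3 − 0.7 = 4.6 V, so I_R = 4.6/8.2 = 0.561 mA.
Check D2: its anode-to-cathode voltage is 3.4 − 4.6 = -1.2 V < 0.7 V, so it is off. The assumption is consistent.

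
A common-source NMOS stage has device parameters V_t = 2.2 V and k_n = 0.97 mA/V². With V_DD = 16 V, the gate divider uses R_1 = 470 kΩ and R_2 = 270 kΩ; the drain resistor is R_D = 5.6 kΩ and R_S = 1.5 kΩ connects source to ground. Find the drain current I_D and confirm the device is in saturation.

V_G = V_DD·R_2/(R_1+R_2) = 16×270/740 = 5.84 V.
Assume saturation: I_D = (k_n/2)(V_GS − V_t)² with V_GS = V_G − I_D·R_S = 5.84 − 1.5·I_D.
Substituting gives 1.09·I_D² − 6.29·I_D + 6.42 = 0, with roots I_D = 1.32 or 4.44 mA.
The root I_D = 4.44 mA gives V_GS = -0.827 V ≤ V_t, so take I_D = 1.32 mA.
Then V_GS = 3.85 V and V_DS = V_DD − I_D(R_D+R_S) = 16 − 1.32×7.1 = 6.6 V.
Saturation requires V_DS ≥ V_GS − V_t = 1.65 V; 6.6 ≥ 1.65 ✓.

I_D ≈ 1.3 mA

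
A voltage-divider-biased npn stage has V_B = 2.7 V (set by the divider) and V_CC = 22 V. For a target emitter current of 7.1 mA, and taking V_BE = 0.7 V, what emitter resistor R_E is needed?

R_E ≈ 0.28 kΩ

V_E = V_B − V_BE = 2.7 − 0.7 = 2 V.
R_E = V_E / I_E = 2 / 7.1 = 0.282 kΩ.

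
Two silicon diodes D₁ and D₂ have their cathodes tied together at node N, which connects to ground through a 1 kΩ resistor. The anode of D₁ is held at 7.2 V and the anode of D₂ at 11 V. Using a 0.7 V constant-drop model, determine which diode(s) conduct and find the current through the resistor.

Assume both conduct. Then node N would need to be at both 7.2−0.7 = 6.5 V and 11−0.7 = 10.3 V, which is impossible.
Assume only D₂ conducts: V_N = 11 − 0.7 = 10.3 V, so I_R = 10.3/1 = 10.3 mA.
Check D₁: its anode-to-cathode voltage is 7.2 − 10.3 = -3.1 V < 0.7 V, so it is off. The assumption is consistent.

Only D₂ conducts; I_R ≈ 10 mA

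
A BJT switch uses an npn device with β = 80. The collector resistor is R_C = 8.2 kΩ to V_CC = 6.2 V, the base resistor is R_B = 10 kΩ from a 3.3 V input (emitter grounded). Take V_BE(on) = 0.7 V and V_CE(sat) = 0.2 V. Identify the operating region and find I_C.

saturation; I_C ≈ 0.73 mA

Assume active: I_B = (3.3 − 0.7)/10 = 0.26 mA, giving I_C = β·I_B = 20.8 mA.
But then V_CE = 6.2 − 20.8×8.2 = -164 V < V_CE(sat) = 0.2 V — impossible in the active region.
So the transistor is saturated. With V_CE = 0.2 V, I_C = (V_CC − 0.2)/R_C = 6/8.2 = 0.732 mA.
Check: β·I_B = 20.8 mA > I_C = 0.732 mA, confirming saturation.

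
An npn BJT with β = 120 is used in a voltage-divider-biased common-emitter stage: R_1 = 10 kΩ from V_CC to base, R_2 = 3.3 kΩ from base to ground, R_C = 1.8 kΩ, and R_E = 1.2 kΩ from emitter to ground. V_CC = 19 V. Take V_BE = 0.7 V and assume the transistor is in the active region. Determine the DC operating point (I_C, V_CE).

Thevenize the base divider: V_Th = V_CC·R_2/(R_1+R_2) = 19×3.3/13.3 = 4.71 V, R_Th = R_1‖R_2 = 2.48 kΩ.
Base-emitter loop: V_Th = I_B·R_Th + V_BE + (β+1)I_B·R_E, so I_B = (4.71 − 0.7) / (2.48 + 121×1.2) = 0.0272 mA.
I_C = β·I_B = 120×0.0272 = 3.26 mA, and I_E = (β+1)I_B = 3.29 mA.
V_CE = V_CC − I_C·R_C − I_E·R_E = 19 − 3.26×1.8 − 3.29×1.2 = 9.18 V.
V_CE = 9.18 V > 0.2 V confirms active-region operation.

I_C ≈ 3.3 mA, V_CE ≈ 9.2 V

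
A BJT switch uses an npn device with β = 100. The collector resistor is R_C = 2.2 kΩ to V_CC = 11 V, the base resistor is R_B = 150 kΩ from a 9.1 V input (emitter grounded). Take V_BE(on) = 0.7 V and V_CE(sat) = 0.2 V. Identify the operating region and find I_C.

Assume active: I_B = (9.1 − 0.7)/150 = 0.056 mA, giving I_C = β·I_B = 5.6 mA.
But then V_CE = 11 − 5.6×2.2 = -1.32 V < V_CE(sat) = 0.2 V — impossible in the active region.
So the transistor is saturated. With V_CE = 0.2 V, I_C = (V_CC − 0.2)/R_C = 10.8/2.2 = 4.91 mA.
Check: β·I_B = 5.6 mA > I_C = 4.91 mA, confirming saturation.

saturation; I_C ≈ 4.9 mA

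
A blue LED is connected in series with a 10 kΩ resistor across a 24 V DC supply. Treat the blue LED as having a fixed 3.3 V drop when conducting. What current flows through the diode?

KVL around the loop: 24 = V_D + I·R = 3.3 + I × 10 kΩ.
So I = (24 − 3.3) / 10 kΩ = 20.7 / 10 = 2.07 mA.

I ≈ 2.1 mA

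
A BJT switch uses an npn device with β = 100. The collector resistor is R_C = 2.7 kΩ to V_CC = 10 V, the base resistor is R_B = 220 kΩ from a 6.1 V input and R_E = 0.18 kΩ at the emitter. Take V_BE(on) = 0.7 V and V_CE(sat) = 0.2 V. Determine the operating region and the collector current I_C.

Assume active. Base-emitter loop: I_B = (V_BB − V_BE)/(R_B + (β+1)R_E) = (6.1 − 0.7)/(220 + 101×0.18) = 0.0227 mA.
I_C = β·I_B = 100×0.0227 = 2.27 mA.
V_CE = V_CC − I_C·R_C − I_E·R_E = 10 − 2.27×2.7 − 2.29×0.18 = 3.47 V > V_CE(sat), so the active-region assumption holds.

active; I_C ≈ 2.3 mA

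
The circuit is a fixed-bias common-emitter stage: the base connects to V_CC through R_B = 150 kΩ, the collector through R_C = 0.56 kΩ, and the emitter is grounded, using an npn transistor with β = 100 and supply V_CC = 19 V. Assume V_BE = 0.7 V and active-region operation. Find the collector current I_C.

I_C ≈ 12 mA

Base loop: V_CC = I_B·R_B + V_BE, so I_B = (19 − 0.7)/150 kΩ = 0.122 mA.
In the active region I_C = β·I_B = 100 × 0.122 = 12.2 mA.
Collector loop: V_CE = V_CC − I_C·R_C = 19 − 12.2×0.56 = 12.2 V.
Since V_CE = 12.2 V > V_CE(sat) ≈ 0.2 V, the transistor is in the active region as assumed.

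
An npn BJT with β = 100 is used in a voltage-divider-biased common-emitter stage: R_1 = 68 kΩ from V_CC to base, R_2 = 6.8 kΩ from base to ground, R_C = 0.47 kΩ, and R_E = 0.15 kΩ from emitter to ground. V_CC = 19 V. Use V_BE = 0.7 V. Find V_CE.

V_CE ≈ 16 V

Thevenize the base divider: V_Th = V_CC·R_2/(R_1+R_2) = 19×6.8/74.8 = 1.73 V, R_Th = R_1‖R_2 = 6.18 kΩ.
Base-emitter loop: V_Th = I_B·R_Th + V_BE + (β+1)I_B·R_E, so I_B = (1.73 − 0.7) / (6.18 + 101×0.15) = 0.0482 mA.
I_C = β·I_B = 100×0.0482 = 4.82 mA, and I_E = (β+1)I_B = 4.86 mA.
V_CE = V_CC − I_C·R_C − I_E·R_E = 19 − 4.82×0.47 − 4.86×0.15 = 16 V.
V_CE = 16 V > 0.2 V confirms active-region operation.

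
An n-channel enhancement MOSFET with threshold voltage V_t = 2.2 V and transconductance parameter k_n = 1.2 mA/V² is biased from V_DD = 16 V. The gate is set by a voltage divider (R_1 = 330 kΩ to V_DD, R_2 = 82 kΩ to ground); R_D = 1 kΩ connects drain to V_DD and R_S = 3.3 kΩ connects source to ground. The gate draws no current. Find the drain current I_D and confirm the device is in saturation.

V_G = V_DD·R_2/(R_1+R_2) = 16×82/412 = 3.18 V.
Assume saturation: I_D = (k_n/2)(V_GS − V_t)² with V_GS = V_G − I_D·R_S = 3.18 − 3.3·I_D.
Substituting gives 6.53·I_D² − 4.9·I_D + 0.582 = 0, with roots I_D = 0.148 or 0.602 mA.
The root I_D = 0.602 mA gives V_GS = 1.2 V ≤ V_t, so take I_D = 0.148 mA.
Then V_GS = 2.7 V and V_DS = V_DD − I_D(R_D+R_S) = 16 − 0.148×4.3 = 15.4 V.
Saturation requires V_DS ≥ V_GS − V_t = 0.496 V; 15.4 ≥ 0.496 ✓.

I_D ≈ 0.15 mA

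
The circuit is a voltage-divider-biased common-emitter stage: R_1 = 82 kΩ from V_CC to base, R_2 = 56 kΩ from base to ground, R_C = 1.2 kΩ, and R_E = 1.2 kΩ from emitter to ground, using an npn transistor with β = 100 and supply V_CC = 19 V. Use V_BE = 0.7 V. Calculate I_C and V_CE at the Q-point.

I_C ≈ 4.5 mA, V_CE ≈ 8.1 V

Thevenize the base divider: V_Th = V_CC·R_2/(R_1+R_2) = 19×56/138 = 7.71 V, R_Th = R_1‖R_2 = 33.3 kΩ.
Base-emitter loop: V_Th = I_B·R_Th + V_BE + (β+1)I_B·R_E, so I_B = (7.71 − 0.7) / (33.3 + 101×1.2) = 0.0454 mA.
I_C = β·I_B = 100×0.0454 = 4.54 mA, and I_E = (β+1)I_B = 4.58 mA.
V_CE = V_CC − I_C·R_C − I_E·R_E = 19 − 4.54×1.2 − 4.58×1.2 = 8.05 V.
V_CE = 8.05 V > 0.2 V confirms active-region operation.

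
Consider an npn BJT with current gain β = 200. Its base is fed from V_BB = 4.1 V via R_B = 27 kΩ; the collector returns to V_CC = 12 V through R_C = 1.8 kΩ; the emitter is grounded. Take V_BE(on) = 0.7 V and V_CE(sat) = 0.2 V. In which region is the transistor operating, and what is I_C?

saturation; I_C ≈ 6.6 mA

Assume active: I_B = (4.1 − 0.7)/27 = 0.126 mA, giving I_C = β·I_B = 25.2 mA.
But then V_CE = 12 − 25.2×1.8 = -33.3 V < V_CE(sat) = 0.2 V — impossible in the active region.
So the transistor is saturated. With V_CE = 0.2 V, I_C = (V_CC − 0.2)/R_C = 11.8/1.8 = 6.56 mA.
Check: β·I_B = 25.2 mA > I_C = 6.56 mA, confirming saturation.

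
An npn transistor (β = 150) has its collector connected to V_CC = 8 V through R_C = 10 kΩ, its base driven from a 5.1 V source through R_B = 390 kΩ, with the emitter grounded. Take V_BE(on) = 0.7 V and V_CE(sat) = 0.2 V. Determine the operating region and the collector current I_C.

saturation; I_C ≈ 0.78 mA

Assume active: I_B = (5.1 − 0.7)/390 = 0.0113 mA, giving I_C = β·I_B = 1.69 mA.
But then V_CE = 8 − 1.69×10 = -8.92 V < V_CE(sat) = 0.2 V — impossible in the active region.
So the transistor is saturated. With V_CE = 0.2 V, I_C = (V_CC − 0.2)/R_C = 7.8/10 = 0.78 mA.
Check: β·I_B = 1.69 mA > I_C = 0.78 mA, confirming saturation.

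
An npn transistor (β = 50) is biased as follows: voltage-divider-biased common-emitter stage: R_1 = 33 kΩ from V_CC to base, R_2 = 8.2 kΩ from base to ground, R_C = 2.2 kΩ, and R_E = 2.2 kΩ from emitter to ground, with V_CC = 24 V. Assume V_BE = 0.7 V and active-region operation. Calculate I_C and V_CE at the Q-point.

Thevenize the base divider: V_Th = V_CC·R_2/(R_1+R_2) = 24×8.2/41.2 = 4.78 V, R_Th = R_1‖R_2 = 6.57 kΩ.
Base-emitter loop: V_Th = I_B·R_Th + V_BE + (β+1)I_B·R_E, so I_B = (4.78 − 0.7) / (6.57 + 51×2.2) = 0.0343 mA.
I_C = β·I_B = 50×0.0343 = 1.72 mA, and I_E = (β+1)I_B = 1.75 mA.
V_CE = V_CC − I_C·R_C − I_E·R_E = 24 − 1.72×2.2 − 1.75×2.2 = 16.4 V.
V_CE = 16.4 V > 0.2 V confirms active-region operation.

I_C ≈ 1.7 mA, V_CE ≈ 16 V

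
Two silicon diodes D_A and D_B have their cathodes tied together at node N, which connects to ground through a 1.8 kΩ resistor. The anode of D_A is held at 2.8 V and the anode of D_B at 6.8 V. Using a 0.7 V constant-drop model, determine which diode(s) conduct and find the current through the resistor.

Only D_B conducts; I_R ≈ 3.4 mA

Assume both conduct. Then node N would need to be at both 2.8−0.7 = 2.1 V and 6.8−0.7 = 6.1 V, which is impossible.
Assume only D_B conducts: V_N = 6.8 − 0.7 = 6.1 V, so I_R = 6.1/1.8 = 3.39 mA.
Check D_A: its anode-to-cathode voltage is 2.8 − 6.1 = -3.3 V < 0.7 V, so it is off. The assumption is consistent.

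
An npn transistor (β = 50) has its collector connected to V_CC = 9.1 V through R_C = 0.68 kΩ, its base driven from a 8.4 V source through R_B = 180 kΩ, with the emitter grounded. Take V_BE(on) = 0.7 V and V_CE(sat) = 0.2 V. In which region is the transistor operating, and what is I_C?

active; I_C ≈ 2.1 mA

Assume active. Base-emitter loop: I_B = (V_BB − V_BE)/R_B = (8.4 − 0.7)/180 = 0.0428 mA.
I_C = β·I_B = 50×0.0428 = 2.14 mA.
V_CE = V_CC − I_C·R_C = 9.1 − 2.14×0.68 = 7.65 V > V_CE(sat), so the active-region assumption holds.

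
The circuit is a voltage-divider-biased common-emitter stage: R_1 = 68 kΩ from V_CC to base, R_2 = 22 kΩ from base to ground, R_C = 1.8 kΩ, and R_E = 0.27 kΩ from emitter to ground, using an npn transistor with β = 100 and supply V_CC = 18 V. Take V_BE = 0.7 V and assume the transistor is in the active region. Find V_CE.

V_CE ≈ 0.53 V

Thevenize the base divider: V_Th = V_CC·R_2/(R_1+R_2) = 18×22/90 = 4.4 V, R_Th = R_1‖R_2 = 16.6 kΩ.
Base-emitter loop: V_Th = I_B·R_Th + V_BE + (β+1)I_B·R_E, so I_B = (4.4 − 0.7) / (16.6 + 101×0.27) = 0.0843 mA.
I_C = β·I_B = 100×0.0843 = 8.43 mA, and I_E = (β+1)I_B = 8.51 mA.
V_CE = V_CC − I_C·R_C − I_E·R_E = 18 − 8.43×1.8 − 8.51×0.27 = 0.528 V.
V_CE = 0.528 V > 0.2 V confirms active-region operation.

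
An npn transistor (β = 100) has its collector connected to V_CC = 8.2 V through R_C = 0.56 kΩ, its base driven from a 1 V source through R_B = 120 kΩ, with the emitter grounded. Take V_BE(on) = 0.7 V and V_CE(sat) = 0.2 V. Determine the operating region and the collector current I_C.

Assume active. Base-emitter loop: I_B = (V_BB − V_BE)/R_B = (1 − 0.7)/120 = 0.0025 mA.
I_C = β·I_B = 100×0.0025 = 0.25 mA.
V_CE = V_CC − I_C·R_C = 8.2 − 0.25×0.56 = 8.06 V > V_CE(sat), so the active-region assumption holds.

active; I_C ≈ 0.25 mA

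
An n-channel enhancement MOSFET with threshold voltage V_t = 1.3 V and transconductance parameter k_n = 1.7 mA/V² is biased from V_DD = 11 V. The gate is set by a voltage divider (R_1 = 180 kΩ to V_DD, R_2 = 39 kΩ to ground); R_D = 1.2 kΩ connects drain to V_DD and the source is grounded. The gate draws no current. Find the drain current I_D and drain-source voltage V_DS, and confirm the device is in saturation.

I_D ≈ 0.37 mA, V_DS ≈ 11 V

V_G = V_DD·R_2/(R_1+R_2) = 11×39/219 = 1.96 V. With the source grounded, V_GS = V_G = 1.96 V.
Assume saturation: I_D = (k_n/2)(V_GS − V_t)² = (1.7/2)×(1.96 − 1.3)² = 0.85×0.659² = 0.369 mA.
V_DS = V_DD − I_D·R_D = 11 − 0.369×1.2 = 10.6 V.
Saturation requires V_DS ≥ V_GS − V_t = 0.659 V; 10.6 ≥ 0.659 ✓.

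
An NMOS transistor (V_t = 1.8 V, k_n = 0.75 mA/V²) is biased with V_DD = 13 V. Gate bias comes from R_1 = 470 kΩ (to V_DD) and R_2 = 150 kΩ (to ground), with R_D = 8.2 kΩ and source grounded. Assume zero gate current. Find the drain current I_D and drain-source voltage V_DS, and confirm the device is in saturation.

V_G = V_DD·R_2/(R_1+R_2) = 13×150/620 = 3.15 V. With the source grounded, V_GS = V_G = 3.15 V.
Assume saturation: I_D = (k_n/2)(V_GS − V_t)² = (0.75/2)×(3.15 − 1.8)² = 0.375×1.35² = 0.679 mA.
V_DS = V_DD − I_D·R_D = 13 − 0.679×8.2 = 7.44 V.
Saturation requires V_DS ≥ V_GS − V_t = 1.35 V; 7.44 ≥ 1.35 ✓.

I_D ≈ 0.68 mA, V_DS ≈ 7.4 V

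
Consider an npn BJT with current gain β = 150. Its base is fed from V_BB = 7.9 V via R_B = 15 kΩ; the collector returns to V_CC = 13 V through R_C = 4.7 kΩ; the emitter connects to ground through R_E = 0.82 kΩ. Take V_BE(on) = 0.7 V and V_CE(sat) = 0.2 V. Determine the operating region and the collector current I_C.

saturation; I_C ≈ 2.3 mA

Assume active: I_B = (7.9 − 0.7)/(15 + 151×0.82) = 0.0519 mA, I_C = β·I_B = 7.78 mA.
Then V_CE = 13 − 7.78×4.7 − 7.83×0.82 = -30 V < 0.2 V — the active assumption fails.
Re-solve with V_CE = 0.2 V. KCL at the emitter: V_E/R_E = (V_BB−0.7−V_E)/R_B + (V_CC−0.2−V_E)/R_C, giving V_E = 2.14 V.
I_C = (V_CC − 0.2 − V_E)/R_C = (12.8 − 2.14)/4.7 = 2.27 mA.
Check: I_B = (7.2 − 2.14)/15 = 0.338 mA, and β·I_B = 50.6 mA > I_C, confirming saturation.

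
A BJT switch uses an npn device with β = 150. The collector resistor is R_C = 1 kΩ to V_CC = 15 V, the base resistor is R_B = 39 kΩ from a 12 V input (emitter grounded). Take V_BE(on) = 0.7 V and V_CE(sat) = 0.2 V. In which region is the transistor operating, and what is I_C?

saturation; I_C ≈ 15 mA

Assume active: I_B = (12 − 0.7)/39 = 0.29 mA, giving I_C = β·I_B = 43.5 mA.
But then V_CE = 15 − 43.5×1 = -28.5 V < V_CE(sat) = 0.2 V — impossible in the active region.
So the transistor is saturated. With V_CE = 0.2 V, I_C = (V_CC − 0.2)/R_C = 14.8/1 = 14.8 mA.
Check: β·I_B = 43.5 mA > I_C = 14.8 mA, confirming saturation.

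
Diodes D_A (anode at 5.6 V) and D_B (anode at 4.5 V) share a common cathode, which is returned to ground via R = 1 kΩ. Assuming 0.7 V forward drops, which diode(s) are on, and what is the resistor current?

Assume both conduct. Then node N would need to be at both 5.6−0.7 = 4.9 V and 4.5−0.7 = 3.8 V, which is impossible.
Assume only D_A conducts: V_N = 5.6 − 0.7 = 4.9 V, so I_R = 4.9/1 = 4.9 mA.
Check D_B: its anode-to-cathode voltage is 4.5 − 4.9 = -0.4 V < 0.7 V, so it is off. The assumption is consistent.

Only D_A conducts; I_R ≈ 4.9 mA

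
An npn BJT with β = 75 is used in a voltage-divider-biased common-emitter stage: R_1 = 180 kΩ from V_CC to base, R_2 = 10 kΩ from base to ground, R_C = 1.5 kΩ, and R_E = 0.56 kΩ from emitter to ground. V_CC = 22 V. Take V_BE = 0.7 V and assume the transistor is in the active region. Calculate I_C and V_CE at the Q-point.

I_C ≈ 0.66 mA, V_CE ≈ 21 V

Thevenize the base divider: V_Th = V_CC·R_2/(R_1+R_2) = 22×10/190 = 1.16 V, R_Th = R_1‖R_2 = 9.47 kΩ.
Base-emitter loop: V_Th = I_B·R_Th + V_BE + (β+1)I_B·R_E, so I_B = (1.16 − 0.7) / (9.47 + 76×0.56) = 0.0088 mA.
I_C = β·I_B = 75×0.0088 = 0.66 mA, and I_E = (β+1)I_B = 0.669 mA.
V_CE = V_CC − I_C·R_C − I_E·R_E = 22 − 0.66×1.5 − 0.669×0.56 = 20.6 V.
V_CE = 20.6 V > 0.2 V confirms active-region operation.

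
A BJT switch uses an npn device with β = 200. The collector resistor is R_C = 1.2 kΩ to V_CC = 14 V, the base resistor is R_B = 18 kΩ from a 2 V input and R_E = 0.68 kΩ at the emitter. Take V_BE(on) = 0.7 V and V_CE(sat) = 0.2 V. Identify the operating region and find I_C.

active; I_C ≈ 1.7 mA

Assume active. Base-emitter loop: I_B = (V_BB − V_BE)/(R_B + (β+1)R_E) = (2 − 0.7)/(18 + 201×0.68) = 0.0084 mA.
I_C = β·I_B = 200×0.0084 = 1.68 mA.
V_CE = V_CC − I_C·R_C − I_E·R_E = 14 − 1.68×1.2 − 1.69×0.68 = 10.8 V > V_CE(sat), so the active-region assumption holds.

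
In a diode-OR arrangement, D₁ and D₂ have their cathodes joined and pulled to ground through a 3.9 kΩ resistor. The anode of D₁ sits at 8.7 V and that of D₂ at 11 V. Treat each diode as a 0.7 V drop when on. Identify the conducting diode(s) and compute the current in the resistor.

Assume both conduct. Then node N would need to be at both 8.7−0.7 = 8 V and 11−0.7 = 10.3 V, which is impossible.
Assume only D₂ conducts: V_N = 11 − 0.7 = 10.3 V, so I_R = 10.3/3.9 = 2.64 mA.
Check D₁: its anode-to-cathode voltage is 8.7 − 10.3 = -1.6 V < 0.7 V, so it is off. The assumption is consistent.

Only D₂ conducts; I_R ≈ 2.6 mA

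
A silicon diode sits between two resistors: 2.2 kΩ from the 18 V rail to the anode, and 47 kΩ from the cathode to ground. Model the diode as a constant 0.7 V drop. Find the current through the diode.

The two resistors are in series with the diode, so KVL gives 18 = I·2.2 + 0.7 + I·47.
I = (18 − 0.7) / (2.2 + 47) kΩ = 17.3 / 49.2 = 0.352 mA.

I ≈ 0.35 mA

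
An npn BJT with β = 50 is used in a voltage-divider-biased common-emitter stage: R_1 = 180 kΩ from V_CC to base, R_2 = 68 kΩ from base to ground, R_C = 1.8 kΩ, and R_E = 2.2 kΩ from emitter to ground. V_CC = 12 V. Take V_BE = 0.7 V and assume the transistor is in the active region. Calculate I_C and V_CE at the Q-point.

Thevenize the base divider: V_Th = V_CC·R_2/(R_1+R_2) = 12×68/248 = 3.29 V, R_Th = R_1‖R_2 = 49.4 kΩ.
Base-emitter loop: V_Th = I_B·R_Th + V_BE + (β+1)I_B·R_E, so I_B = (3.29 − 0.7) / (49.4 + 51×2.2) = 0.016 mA.
I_C = β·I_B = 50×0.016 = 0.802 mA, and I_E = (β+1)I_B = 0.818 mA.
V_CE = V_CC − I_C·R_C − I_E·R_E = 12 − 0.802×1.8 − 0.818×2.2 = 8.76 V.
V_CE = 8.76 V > 0.2 V confirms active-region operation.

I_C ≈ 0.8 mA, V_CE ≈ 8.8 V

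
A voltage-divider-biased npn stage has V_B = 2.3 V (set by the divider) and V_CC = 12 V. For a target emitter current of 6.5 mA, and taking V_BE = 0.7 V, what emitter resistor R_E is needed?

R_E ≈ 0.25 kΩ

V_E = V_B − V_BE = 2.3 − 0.7 = 1.6 V.
R_E = V_E / I_E = 1.6 / 6.5 = 0.246 kΩ.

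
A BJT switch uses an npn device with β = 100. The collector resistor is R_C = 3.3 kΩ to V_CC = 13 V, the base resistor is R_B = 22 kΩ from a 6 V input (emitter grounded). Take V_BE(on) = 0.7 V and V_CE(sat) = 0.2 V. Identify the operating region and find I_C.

Assume active: I_B = (6 − 0.7)/22 = 0.241 mA, giving I_C = β·I_B = 24.1 mA.
But then V_CE = 13 − 24.1×3.3 = -66.5 V < V_CE(sat) = 0.2 V — impossible in the active region.
So the transistor is saturated. With V_CE = 0.2 V, I_C = (V_CC − 0.2)/R_C = 12.8/3.3 = 3.88 mA.
Check: β·I_B = 24.1 mA > I_C = 3.88 mA, confirming saturation.

saturation; I_C ≈ 3.9 mA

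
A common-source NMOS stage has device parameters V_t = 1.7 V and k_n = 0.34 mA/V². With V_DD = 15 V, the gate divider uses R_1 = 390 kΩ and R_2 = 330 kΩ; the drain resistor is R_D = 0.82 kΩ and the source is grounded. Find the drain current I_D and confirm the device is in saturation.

I_D ≈ 4.6 mA

V_G = V_DD·R_2/(R_1+R_2) = 15×330/720 = 6.88 V. With the source grounded, V_GS = V_G = 6.88 V.
Assume saturation: I_D = (k_n/2)(V_GS − V_t)² = (0.34/2)×(6.88 − 1.7)² = 0.17×5.17² = 4.55 mA.
V_DS = V_DD − I_D·R_D = 15 − 4.55×0.82 = 11.3 V.
Saturation requires V_DS ≥ V_GS − V_t = 5.17 V; 11.3 ≥ 5.17 ✓.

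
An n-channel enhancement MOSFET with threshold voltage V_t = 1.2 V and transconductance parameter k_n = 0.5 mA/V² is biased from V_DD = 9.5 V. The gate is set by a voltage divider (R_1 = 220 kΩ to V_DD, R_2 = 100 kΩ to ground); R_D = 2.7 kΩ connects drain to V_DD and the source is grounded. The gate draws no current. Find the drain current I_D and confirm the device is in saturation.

I_D ≈ 0.78 mA

V_G = V_DD·R_2/(R_1+R_2) = 9.5×100/320 = 2.97 V. With the source grounded, V_GS = V_G = 2.97 V.
Assume saturation: I_D = (k_n/2)(V_GS − V_t)² = (0.5/2)×(2.97 − 1.2)² = 0.25×1.77² = 0.782 mA.
V_DS = V_DD − I_D·R_D = 9.5 − 0.782×2.7 = 7.39 V.
Saturation requires V_DS ≥ V_GS − V_t = 1.77 V; 7.39 ≥ 1.77 ✓.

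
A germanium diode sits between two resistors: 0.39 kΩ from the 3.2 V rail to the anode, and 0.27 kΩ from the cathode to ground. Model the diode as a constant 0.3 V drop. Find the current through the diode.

The two resistors are in series with the diode, so KVL gives 3.2 = I·0.39 + 0.3 + I·0.27.
I = (3.2 − 0.3) / (0.39 + 0.27) kΩ = 2.9 / 0.66 = 4.39 mA.

I ≈ 4.4 mA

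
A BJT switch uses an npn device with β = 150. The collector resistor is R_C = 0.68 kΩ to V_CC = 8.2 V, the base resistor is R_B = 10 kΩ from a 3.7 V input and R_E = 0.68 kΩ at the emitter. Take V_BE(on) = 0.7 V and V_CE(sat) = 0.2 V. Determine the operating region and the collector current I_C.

Assume active. Base-emitter loop: I_B = (V_BB − V_BE)/(R_B + (β+1)R_E) = (3.7 − 0.7)/(10 + 151×0.68) = 0.0266 mA.
I_C = β·I_B = 150×0.0266 = 3.99 mA.
V_CE = V_CC − I_C·R_C − I_E·R_E = 8.2 − 3.99×0.68 − 4.02×0.68 = 2.75 V > V_CE(sat), so the active-region assumption holds.

active; I_C ≈ 4 mA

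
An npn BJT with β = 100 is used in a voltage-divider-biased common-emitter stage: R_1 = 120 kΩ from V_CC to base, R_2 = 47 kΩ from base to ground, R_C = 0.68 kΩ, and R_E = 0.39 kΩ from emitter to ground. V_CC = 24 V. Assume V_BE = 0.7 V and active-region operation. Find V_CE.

Thevenize the base divider: V_Th = V_CC·R_2/(R_1+R_2) = 24×47/167 = 6.75 V, R_Th = R_1‖R_2 = 33.8 kΩ.
Base-emitter loop: V_Th = I_B·R_Th + V_BE + (β+1)I_B·R_E, so I_B = (6.75 − 0.7) / (33.8 + 101×0.39) = 0.0828 mA.
I_C = β·I_B = 100×0.0828 = 8.28 mA, and I_E = (β+1)I_B = 8.36 mA.
V_CE = V_CC − I_C·R_C − I_E·R_E = 24 − 8.28×0.68 − 8.36×0.39 = 15.1 V.
V_CE = 15.1 V > 0.2 V confirms active-region operation.

V_CE ≈ 15 V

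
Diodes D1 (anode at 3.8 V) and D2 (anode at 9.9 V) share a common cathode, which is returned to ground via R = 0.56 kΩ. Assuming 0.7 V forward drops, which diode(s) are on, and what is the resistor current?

Assume both conduct. Then node N would need to be at both 3.8−0.7 = 3.1 V and 9.9−0.7 = 9.2 V, which is impossible.
Assume only D2 conducts: V_N = 9.9 − 0.7 = 9.2 V, so I_R = 9.2/0.56 = 16.4 mA.
Check D1: its anode-to-cathode voltage is 3.8 − 9.2 = -5.4 V < 0.7 V, so it is off. The assumption is consistent.

Only D2 conducts; I_R ≈ 16 mA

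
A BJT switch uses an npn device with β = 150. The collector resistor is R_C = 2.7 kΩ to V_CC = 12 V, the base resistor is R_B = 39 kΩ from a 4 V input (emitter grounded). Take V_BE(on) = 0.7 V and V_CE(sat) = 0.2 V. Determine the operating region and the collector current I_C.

Assume active: I_B = (4 − 0.7)/39 = 0.0846 mA, giving I_C = β·I_B = 12.7 mA.
But then V_CE = 12 − 12.7×2.7 = -22.3 V < V_CE(sat) = 0.2 V — impossible in the active region.
So the transistor is saturated. With V_CE = 0.2 V, I_C = (V_CC − 0.2)/R_C = 11.8/2.7 = 4.37 mA.
Check: β·I_B = 12.7 mA > I_C = 4.37 mA, confirming saturation.

saturation; I_C ≈ 4.4 mA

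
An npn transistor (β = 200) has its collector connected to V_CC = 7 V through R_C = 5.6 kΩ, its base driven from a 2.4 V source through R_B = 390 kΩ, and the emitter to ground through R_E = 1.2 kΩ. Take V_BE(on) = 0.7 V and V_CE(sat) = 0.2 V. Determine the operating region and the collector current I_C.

Assume active. Base-emitter loop: I_B = (V_BB − V_BE)/(R_B + (β+1)R_E) = (2.4 − 0.7)/(390 + 201×1.2) = 0.00269 mA.
I_C = β·I_B = 200×0.00269 = 0.539 mA.
V_CE = V_CC − I_C·R_C − I_E·R_E = 7 − 0.539×5.6 − 0.541×1.2 = 3.33 V > V_CE(sat), so the active-region assumption holds.

active; I_C ≈ 0.54 mA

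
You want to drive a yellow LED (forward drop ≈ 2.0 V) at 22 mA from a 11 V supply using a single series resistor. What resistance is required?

R ≈ 0.41 kΩ

The resistor drops V_S − V_D = 11 − 2.0 = 9 V at 22 mA.
R = 9 V / 22 mA = 0.409 kΩ.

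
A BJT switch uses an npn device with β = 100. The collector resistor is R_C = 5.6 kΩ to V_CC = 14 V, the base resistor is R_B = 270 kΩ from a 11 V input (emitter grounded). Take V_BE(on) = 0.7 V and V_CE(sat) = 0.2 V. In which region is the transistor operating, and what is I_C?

Assume active: I_B = (11 − 0.7)/270 = 0.0381 mA, giving I_C = β·I_B = 3.81 mA.
But then V_CE = 14 − 3.81×5.6 = -7.36 V < V_CE(sat) = 0.2 V — impossible in the active region.
So the transistor is saturated. With V_CE = 0.2 V, I_C = (V_CC − 0.2)/R_C = 13.8/5.6 = 2.46 mA.
Check: β·I_B = 3.81 mA > I_C = 2.46 mA, confirming saturation.

saturation; I_C ≈ 2.5 mA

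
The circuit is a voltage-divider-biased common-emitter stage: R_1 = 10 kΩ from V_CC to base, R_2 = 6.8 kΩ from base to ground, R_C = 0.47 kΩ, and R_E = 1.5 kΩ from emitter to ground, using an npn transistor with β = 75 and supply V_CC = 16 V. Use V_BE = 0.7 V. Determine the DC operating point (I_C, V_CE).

Thevenize the base divider: V_Th = V_CC·R_2/(R_1+R_2) = 16×6.8/16.8 = 6.48 V, R_Th = R_1‖R_2 = 4.05 kΩ.
Base-emitter loop: V_Th = I_B·R_Th + V_BE + (β+1)I_B·R_E, so I_B = (6.48 − 0.7) / (4.05 + 76×1.5) = 0.0489 mA.
I_C = β·I_B = 75×0.0489 = 3.67 mA, and I_E = (β+1)I_B = 3.72 mA.
V_CE = V_CC − I_C·R_C − I_E·R_E = 16 − 3.67×0.47 − 3.72×1.5 = 8.7 V.
V_CE = 8.7 V > 0.2 V confirms active-region operation.

I_C ≈ 3.7 mA, V_CE ≈ 8.7 V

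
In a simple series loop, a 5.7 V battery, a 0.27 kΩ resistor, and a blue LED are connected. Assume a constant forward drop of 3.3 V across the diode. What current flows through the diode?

KVL around the loop: 5.7 = V_D + I·R = 3.3 + I × 0.27 kΩ.
So I = (5.7 − 3.3) / 0.27 kΩ = 2.4 / 0.27 = 8.89 mA.

I ≈ 8.9 mA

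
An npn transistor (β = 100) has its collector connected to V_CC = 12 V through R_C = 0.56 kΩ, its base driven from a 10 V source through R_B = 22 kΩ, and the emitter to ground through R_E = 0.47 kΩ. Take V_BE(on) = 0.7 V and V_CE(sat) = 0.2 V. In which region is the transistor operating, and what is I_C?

Assume active: I_B = (10 − 0.7)/(22 + 101×0.47) = 0.134 mA, I_C = β·I_B = 13.4 mA.
Then V_CE = 12 − 13.4×0.56 − 13.5×0.47 = -1.85 V < 0.2 V — the active assumption fails.
Re-solve with V_CE = 0.2 V. KCL at the emitter: V_E/R_E = (V_BB−0.7−V_E)/R_B + (V_CC−0.2−V_E)/R_C, giving V_E = 5.43 V.
I_C = (V_CC − 0.2 − V_E)/R_C = (11.8 − 5.43)/0.56 = 11.4 mA.
Check: I_B = (9.3 − 5.43)/22 = 0.176 mA, and β·I_B = 17.6 mA > I_C, confirming saturation.

saturation; I_C ≈ 11 mA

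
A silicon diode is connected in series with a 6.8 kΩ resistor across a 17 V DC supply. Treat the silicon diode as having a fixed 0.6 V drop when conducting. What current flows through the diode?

KVL around the loop: 17 = V_D + I·R = 0.6 + I × 6.8 kΩ.
So I = (17 − 0.6) / 6.8 kΩ = 16.4 / 6.8 = 2.41 mA.

I ≈ 2.4 mA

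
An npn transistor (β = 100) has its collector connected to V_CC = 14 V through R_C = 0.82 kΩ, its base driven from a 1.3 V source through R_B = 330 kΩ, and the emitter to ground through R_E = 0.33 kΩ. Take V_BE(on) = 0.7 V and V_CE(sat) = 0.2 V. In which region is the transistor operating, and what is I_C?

active; I_C ≈ 0.17 mA

Assume active. Base-emitter loop: I_B = (V_BB − V_BE)/(R_B + (β+1)R_E) = (1.3 − 0.7)/(330 + 101×0.33) = 0.00165 mA.
I_C = β·I_B = 100×0.00165 = 0.165 mA.
V_CE = V_CC − I_C·R_C − I_E·R_E = 14 − 0.165×0.82 − 0.167×0.33 = 13.8 V > V_CE(sat), so the active-region assumption holds.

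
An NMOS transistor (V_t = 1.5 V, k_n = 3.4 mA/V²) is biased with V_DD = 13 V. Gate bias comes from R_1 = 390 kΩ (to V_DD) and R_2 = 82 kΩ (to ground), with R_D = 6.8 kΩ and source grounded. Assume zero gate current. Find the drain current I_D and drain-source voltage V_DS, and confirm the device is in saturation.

I_D ≈ 0.98 mA, V_DS ≈ 6.3 V

V_G = V_DD·R_2/(R_1+R_2) = 13×82/472 = 2.26 V. With the source grounded, V_GS = V_G = 2.26 V.
Assume saturation: I_D = (k_n/2)(V_GS − V_t)² = (3.4/2)×(2.26 − 1.5)² = 1.7×0.758² = 0.978 mA.
V_DS = V_DD − I_D·R_D = 13 − 0.978×6.8 = 6.35 V.
Saturation requires V_DS ≥ V_GS − V_t = 0.758 V; 6.35 ≥ 0.758 ✓.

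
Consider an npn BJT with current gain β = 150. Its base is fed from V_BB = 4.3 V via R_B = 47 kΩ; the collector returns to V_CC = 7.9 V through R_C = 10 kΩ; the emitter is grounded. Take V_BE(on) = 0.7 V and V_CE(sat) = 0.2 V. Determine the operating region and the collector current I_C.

Assume active: I_B = (4.3 − 0.7)/47 = 0.0766 mA, giving I_C = β·I_B = 11.5 mA.
But then V_CE = 7.9 − 11.5×10 = -107 V < V_CE(sat) = 0.2 V — impossible in the active region.
So the transistor is saturated. With V_CE = 0.2 V, I_C = (V_CC − 0.2)/R_C = 7.7/10 = 0.77 mA.
Check: β·I_B = 11.5 mA > I_C = 0.77 mA, confirming saturation.

saturation; I_C ≈ 0.77 mA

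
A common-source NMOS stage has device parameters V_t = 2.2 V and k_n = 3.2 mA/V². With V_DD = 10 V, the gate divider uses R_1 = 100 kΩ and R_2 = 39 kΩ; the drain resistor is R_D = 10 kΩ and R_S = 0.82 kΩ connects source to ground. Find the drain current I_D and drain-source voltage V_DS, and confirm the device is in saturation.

V_G = V_DD·R_2/(R_1+R_2) = 10×39/139 = 2.81 V.
Assume saturation: I_D = (k_n/2)(V_GS − V_t)² with V_GS = V_G − I_D·R_S = 2.81 − 0.82·I_D.
Substituting gives 1.08·I_D² − 2.59·I_D + 0.587 = 0, with roots I_D = 0.253 or 2.15 mA.
The root I_D = 2.15 mA gives V_GS = 1.04 V ≤ V_t, so take I_D = 0.253 mA.
Then V_GS = 2.6 V and V_DS = V_DD − I_D(R_D+R_S) = 10 − 0.253×10.8 = 7.26 V.
Saturation requires V_DS ≥ V_GS − V_t = 0.398 V; 7.26 ≥ 0.398 ✓.

I_D ≈ 0.25 mA, V_DS ≈ 7.3 V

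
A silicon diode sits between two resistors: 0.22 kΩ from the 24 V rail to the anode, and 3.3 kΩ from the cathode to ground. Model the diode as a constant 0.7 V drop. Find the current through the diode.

The two resistors are in series with the diode, so KVL gives 24 = I·0.22 + 0.7 + I·3.3.
I = (24 − 0.7) / (0.22 + 3.3) kΩ = 23.3 / 3.52 = 6.62 mA.

I ≈ 6.6 mA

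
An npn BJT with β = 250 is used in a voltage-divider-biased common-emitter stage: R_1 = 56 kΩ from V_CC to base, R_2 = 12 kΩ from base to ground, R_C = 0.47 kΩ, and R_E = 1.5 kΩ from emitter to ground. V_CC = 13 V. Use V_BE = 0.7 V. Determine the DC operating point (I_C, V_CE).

I_C ≈ 1 mA, V_CE ≈ 11 V

Thevenize the base divider: V_Th = V_CC·R_2/(R_1+R_2) = 13×12/68 = 2.29 V, R_Th = R_1‖R_2 = 9.88 kΩ.
Base-emitter loop: V_Th = I_B·R_Th + V_BE + (β+1)I_B·R_E, so I_B = (2.29 − 0.7) / (9.88 + 251×1.5) = 0.00413 mA.
I_C = β·I_B = 250×0.00413 = 1.03 mA, and I_E = (β+1)I_B = 1.04 mA.
V_CE = V_CC − I_C·R_C − I_E·R_E = 13 − 1.03×0.47 − 1.04×1.5 = 11 V.
V_CE = 11 V > 0.2 V confirms active-region operation.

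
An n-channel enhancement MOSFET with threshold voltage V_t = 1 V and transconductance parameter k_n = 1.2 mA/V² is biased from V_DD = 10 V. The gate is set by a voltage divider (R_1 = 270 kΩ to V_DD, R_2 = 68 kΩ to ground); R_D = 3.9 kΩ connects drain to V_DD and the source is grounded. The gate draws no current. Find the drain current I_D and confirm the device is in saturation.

I_D ≈ 0.61 mA

V_G = V_DD·R_2/(R_1+R_2) = 10×68/338 = 2.01 V. With the source grounded, V_GS = V_G = 2.01 V.
Assume saturation: I_D = (k_n/2)(V_GS − V_t)² = (1.2/2)×(2.01 − 1)² = 0.6×1.01² = 0.614 mA.
V_DS = V_DD − I_D·R_D = 10 − 0.614×3.9 = 7.6 V.
Saturation requires V_DS ≥ V_GS − V_t = 1.01 V; 7.6 ≥ 1.01 ✓.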